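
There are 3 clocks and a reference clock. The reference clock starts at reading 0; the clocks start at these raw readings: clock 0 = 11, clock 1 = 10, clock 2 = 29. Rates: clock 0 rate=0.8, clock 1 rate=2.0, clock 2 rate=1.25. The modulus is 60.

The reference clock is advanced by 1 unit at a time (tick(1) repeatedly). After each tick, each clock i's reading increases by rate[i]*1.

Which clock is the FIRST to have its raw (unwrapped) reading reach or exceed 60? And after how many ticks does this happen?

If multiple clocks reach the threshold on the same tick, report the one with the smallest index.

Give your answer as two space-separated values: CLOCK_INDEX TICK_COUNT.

Answer: 1 25

Derivation:
clock 0: start=11, rate=0.8, needs 60-11 = 49; ticks = ceil(49/0.8) = ceil(61.2500) = 62; reading at tick 62 = 11 + 0.8*62 = 60.6000
clock 1: start=10, rate=2.0, needs 60-10 = 50; ticks = ceil(50/2.0) = ceil(25.0000) = 25; reading at tick 25 = 10 + 2.0*25 = 60.0000
clock 2: start=29, rate=1.25, needs 60-29 = 31; ticks = ceil(31/1.25) = ceil(24.8000) = 25; reading at tick 25 = 29 + 1.25*25 = 60.2500
Minimum tick count = 25; winners = [1, 2]; smallest index = 1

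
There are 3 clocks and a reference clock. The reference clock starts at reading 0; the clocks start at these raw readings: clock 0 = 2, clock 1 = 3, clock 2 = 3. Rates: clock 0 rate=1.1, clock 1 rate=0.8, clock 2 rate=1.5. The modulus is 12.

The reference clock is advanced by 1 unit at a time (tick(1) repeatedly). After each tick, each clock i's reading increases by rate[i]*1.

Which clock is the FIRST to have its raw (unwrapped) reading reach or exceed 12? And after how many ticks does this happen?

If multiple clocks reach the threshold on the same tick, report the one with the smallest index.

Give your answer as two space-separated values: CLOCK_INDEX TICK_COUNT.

clock 0: start=2, rate=1.1, needs 12-2 = 10; ticks = ceil(10/1.1) = ceil(9.0909) = 10; reading at tick 10 = 2 + 1.1*10 = 13.0000
clock 1: start=3, rate=0.8, needs 12-3 = 9; ticks = ceil(9/0.8) = ceil(11.2500) = 12; reading at tick 12 = 3 + 0.8*12 = 12.6000
clock 2: start=3, rate=1.5, needs 12-3 = 9; ticks = ceil(9/1.5) = ceil(6.0000) = 6; reading at tick 6 = 3 + 1.5*6 = 12.0000
Minimum tick count = 6; winners = [2]; smallest index = 2

Answer: 2 6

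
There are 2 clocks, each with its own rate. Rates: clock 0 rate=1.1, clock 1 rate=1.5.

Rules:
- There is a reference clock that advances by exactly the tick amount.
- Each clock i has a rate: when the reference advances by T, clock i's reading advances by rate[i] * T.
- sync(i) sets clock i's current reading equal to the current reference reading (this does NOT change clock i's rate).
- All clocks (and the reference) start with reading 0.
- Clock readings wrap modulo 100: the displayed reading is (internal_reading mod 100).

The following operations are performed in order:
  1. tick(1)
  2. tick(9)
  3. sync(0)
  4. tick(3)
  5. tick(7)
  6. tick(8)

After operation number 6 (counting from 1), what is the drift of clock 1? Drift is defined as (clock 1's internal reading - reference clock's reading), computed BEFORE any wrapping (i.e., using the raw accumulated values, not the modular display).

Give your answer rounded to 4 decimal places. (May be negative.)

Answer: 14.0000

Derivation:
After op 1 tick(1): ref=1.0000 raw=[1.1000 1.5000]
After op 2 tick(9): ref=10.0000 raw=[11.0000 15.0000]
After op 3 sync(0): ref=10.0000 raw=[10.0000 15.0000]
After op 4 tick(3): ref=13.0000 raw=[13.3000 19.5000]
After op 5 tick(7): ref=20.0000 raw=[21.0000 30.0000]
After op 6 tick(8): ref=28.0000 raw=[29.8000 42.0000]
Drift of clock 1 after op 6: 42.0000 - 28.0000 = 14.0000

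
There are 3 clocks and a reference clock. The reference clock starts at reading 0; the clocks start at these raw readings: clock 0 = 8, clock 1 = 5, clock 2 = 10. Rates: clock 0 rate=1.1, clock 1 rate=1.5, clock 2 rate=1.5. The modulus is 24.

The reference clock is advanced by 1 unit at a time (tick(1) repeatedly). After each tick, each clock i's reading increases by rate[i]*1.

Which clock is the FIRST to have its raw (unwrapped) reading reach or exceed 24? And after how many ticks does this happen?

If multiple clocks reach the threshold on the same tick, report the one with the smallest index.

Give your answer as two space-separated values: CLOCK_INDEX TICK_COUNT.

Answer: 2 10

Derivation:
clock 0: start=8, rate=1.1, needs 24-8 = 16; ticks = ceil(16/1.1) = ceil(14.5455) = 15; reading at tick 15 = 8 + 1.1*15 = 24.5000
clock 1: start=5, rate=1.5, needs 24-5 = 19; ticks = ceil(19/1.5) = ceil(12.6667) = 13; reading at tick 13 = 5 + 1.5*13 = 24.5000
clock 2: start=10, rate=1.5, needs 24-10 = 14; ticks = ceil(14/1.5) = ceil(9.3333) = 10; reading at tick 10 = 10 + 1.5*10 = 25.0000
Minimum tick count = 10; winners = [2]; smallest index = 2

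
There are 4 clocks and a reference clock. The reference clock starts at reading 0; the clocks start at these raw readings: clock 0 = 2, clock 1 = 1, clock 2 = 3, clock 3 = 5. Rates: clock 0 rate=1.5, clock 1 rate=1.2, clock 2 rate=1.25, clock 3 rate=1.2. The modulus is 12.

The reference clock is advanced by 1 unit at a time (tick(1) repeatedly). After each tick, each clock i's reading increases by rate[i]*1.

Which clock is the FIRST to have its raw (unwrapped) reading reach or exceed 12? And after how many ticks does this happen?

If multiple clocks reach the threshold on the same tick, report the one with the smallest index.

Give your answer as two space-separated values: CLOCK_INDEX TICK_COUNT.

Answer: 3 6

Derivation:
clock 0: start=2, rate=1.5, needs 12-2 = 10; ticks = ceil(10/1.5) = ceil(6.6667) = 7; reading at tick 7 = 2 + 1.5*7 = 12.5000
clock 1: start=1, rate=1.2, needs 12-1 = 11; ticks = ceil(11/1.2) = ceil(9.1667) = 10; reading at tick 10 = 1 + 1.2*10 = 13.0000
clock 2: start=3, rate=1.25, needs 12-3 = 9; ticks = ceil(9/1.25) = ceil(7.2000) = 8; reading at tick 8 = 3 + 1.25*8 = 13.0000
clock 3: start=5, rate=1.2, needs 12-5 = 7; ticks = ceil(7/1.2) = ceil(5.8333) = 6; reading at tick 6 = 5 + 1.2*6 = 12.2000
Minimum tick count = 6; winners = [3]; smallest index = 3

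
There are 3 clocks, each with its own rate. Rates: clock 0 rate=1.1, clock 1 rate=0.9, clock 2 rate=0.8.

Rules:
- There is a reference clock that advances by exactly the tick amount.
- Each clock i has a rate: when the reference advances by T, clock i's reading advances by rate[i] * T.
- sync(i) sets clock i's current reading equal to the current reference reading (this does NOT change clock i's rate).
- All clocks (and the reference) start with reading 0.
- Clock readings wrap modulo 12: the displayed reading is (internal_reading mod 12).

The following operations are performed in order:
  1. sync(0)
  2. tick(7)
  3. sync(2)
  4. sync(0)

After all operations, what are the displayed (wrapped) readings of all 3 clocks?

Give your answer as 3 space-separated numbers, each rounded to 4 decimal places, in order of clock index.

After op 1 sync(0): ref=0.0000 raw=[0.0000 0.0000 0.0000]
After op 2 tick(7): ref=7.0000 raw=[7.7000 6.3000 5.6000]
After op 3 sync(2): ref=7.0000 raw=[7.7000 6.3000 7.0000]
After op 4 sync(0): ref=7.0000 raw=[7.0000 6.3000 7.0000]
Wrap final raw readings (mod 12): 7.0000 mod 12 = 7.0000; 6.3000 mod 12 = 6.3000; 7.0000 mod 12 = 7.0000

Answer: 7.0000 6.3000 7.0000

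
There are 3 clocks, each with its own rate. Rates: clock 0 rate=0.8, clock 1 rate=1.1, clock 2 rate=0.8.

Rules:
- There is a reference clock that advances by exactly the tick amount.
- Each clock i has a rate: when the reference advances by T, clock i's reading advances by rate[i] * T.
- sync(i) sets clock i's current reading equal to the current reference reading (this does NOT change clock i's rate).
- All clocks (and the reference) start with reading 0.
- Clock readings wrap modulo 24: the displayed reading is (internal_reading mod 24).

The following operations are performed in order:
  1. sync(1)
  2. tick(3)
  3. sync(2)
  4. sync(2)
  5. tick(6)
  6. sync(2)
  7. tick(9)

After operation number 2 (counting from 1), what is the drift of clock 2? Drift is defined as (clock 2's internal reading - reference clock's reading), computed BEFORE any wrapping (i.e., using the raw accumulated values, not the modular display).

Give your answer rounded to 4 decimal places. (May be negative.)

Answer: -0.6000

Derivation:
After op 1 sync(1): ref=0.0000 raw=[0.0000 0.0000 0.0000]
After op 2 tick(3): ref=3.0000 raw=[2.4000 3.3000 2.4000]
Drift of clock 2 after op 2: 2.4000 - 3.0000 = -0.6000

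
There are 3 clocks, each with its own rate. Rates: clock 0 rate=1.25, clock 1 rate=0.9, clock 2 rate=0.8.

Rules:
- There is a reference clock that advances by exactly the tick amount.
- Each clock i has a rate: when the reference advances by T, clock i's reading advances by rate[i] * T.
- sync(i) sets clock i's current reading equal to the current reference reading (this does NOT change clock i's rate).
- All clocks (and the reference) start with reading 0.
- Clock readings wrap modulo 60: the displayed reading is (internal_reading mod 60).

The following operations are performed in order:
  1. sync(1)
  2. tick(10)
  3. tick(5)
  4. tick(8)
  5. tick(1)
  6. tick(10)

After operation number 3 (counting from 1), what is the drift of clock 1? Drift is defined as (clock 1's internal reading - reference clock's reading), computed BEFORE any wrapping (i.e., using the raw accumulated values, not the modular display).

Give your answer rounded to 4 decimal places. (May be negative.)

After op 1 sync(1): ref=0.0000 raw=[0.0000 0.0000 0.0000]
After op 2 tick(10): ref=10.0000 raw=[12.5000 9.0000 8.0000]
After op 3 tick(5): ref=15.0000 raw=[18.7500 13.5000 12.0000]
Drift of clock 1 after op 3: 13.5000 - 15.0000 = -1.5000

Answer: -1.5000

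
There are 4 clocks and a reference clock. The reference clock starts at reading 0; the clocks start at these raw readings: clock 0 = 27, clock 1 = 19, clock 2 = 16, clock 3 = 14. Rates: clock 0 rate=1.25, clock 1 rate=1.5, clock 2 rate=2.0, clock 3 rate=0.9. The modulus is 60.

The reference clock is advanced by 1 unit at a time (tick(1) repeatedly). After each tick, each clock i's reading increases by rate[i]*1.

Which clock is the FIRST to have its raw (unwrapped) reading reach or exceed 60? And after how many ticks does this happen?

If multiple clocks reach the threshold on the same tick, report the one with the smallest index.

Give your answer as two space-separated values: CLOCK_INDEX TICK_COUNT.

clock 0: start=27, rate=1.25, needs 60-27 = 33; ticks = ceil(33/1.25) = ceil(26.4000) = 27; reading at tick 27 = 27 + 1.25*27 = 60.7500
clock 1: start=19, rate=1.5, needs 60-19 = 41; ticks = ceil(41/1.5) = ceil(27.3333) = 28; reading at tick 28 = 19 + 1.5*28 = 61.0000
clock 2: start=16, rate=2.0, needs 60-16 = 44; ticks = ceil(44/2.0) = ceil(22.0000) = 22; reading at tick 22 = 16 + 2.0*22 = 60.0000
clock 3: start=14, rate=0.9, needs 60-14 = 46; ticks = ceil(46/0.9) = ceil(51.1111) = 52; reading at tick 52 = 14 + 0.9*52 = 60.8000
Minimum tick count = 22; winners = [2]; smallest index = 2

Answer: 2 22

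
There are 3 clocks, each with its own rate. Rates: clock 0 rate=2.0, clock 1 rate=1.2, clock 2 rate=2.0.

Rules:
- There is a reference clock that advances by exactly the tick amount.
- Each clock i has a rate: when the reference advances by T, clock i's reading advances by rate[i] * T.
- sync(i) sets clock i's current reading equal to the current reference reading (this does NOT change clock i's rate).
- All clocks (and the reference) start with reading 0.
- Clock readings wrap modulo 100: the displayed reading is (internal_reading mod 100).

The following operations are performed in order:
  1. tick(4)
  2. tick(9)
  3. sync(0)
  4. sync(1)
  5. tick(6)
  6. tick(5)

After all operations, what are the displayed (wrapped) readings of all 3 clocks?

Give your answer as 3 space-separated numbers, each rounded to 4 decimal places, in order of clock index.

Answer: 35.0000 26.2000 48.0000

Derivation:
After op 1 tick(4): ref=4.0000 raw=[8.0000 4.8000 8.0000]
After op 2 tick(9): ref=13.0000 raw=[26.0000 15.6000 26.0000]
After op 3 sync(0): ref=13.0000 raw=[13.0000 15.6000 26.0000]
After op 4 sync(1): ref=13.0000 raw=[13.0000 13.0000 26.0000]
After op 5 tick(6): ref=19.0000 raw=[25.0000 20.2000 38.0000]
After op 6 tick(5): ref=24.0000 raw=[35.0000 26.2000 48.0000]
Wrap final raw readings (mod 100): 35.0000 mod 100 = 35.0000; 26.2000 mod 100 = 26.2000; 48.0000 mod 100 = 48.0000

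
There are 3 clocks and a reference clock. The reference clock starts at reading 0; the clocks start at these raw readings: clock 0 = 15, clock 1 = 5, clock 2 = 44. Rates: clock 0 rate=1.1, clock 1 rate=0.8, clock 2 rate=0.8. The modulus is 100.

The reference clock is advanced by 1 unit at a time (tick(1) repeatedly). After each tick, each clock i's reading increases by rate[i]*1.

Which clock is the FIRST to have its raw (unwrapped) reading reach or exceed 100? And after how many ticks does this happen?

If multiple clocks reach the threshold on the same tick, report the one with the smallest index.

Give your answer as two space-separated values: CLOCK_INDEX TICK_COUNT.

clock 0: start=15, rate=1.1, needs 100-15 = 85; ticks = ceil(85/1.1) = ceil(77.2727) = 78; reading at tick 78 = 15 + 1.1*78 = 100.8000
clock 1: start=5, rate=0.8, needs 100-5 = 95; ticks = ceil(95/0.8) = ceil(118.7500) = 119; reading at tick 119 = 5 + 0.8*119 = 100.2000
clock 2: start=44, rate=0.8, needs 100-44 = 56; ticks = ceil(56/0.8) = ceil(70.0000) = 70; reading at tick 70 = 44 + 0.8*70 = 100.0000
Minimum tick count = 70; winners = [2]; smallest index = 2

Answer: 2 70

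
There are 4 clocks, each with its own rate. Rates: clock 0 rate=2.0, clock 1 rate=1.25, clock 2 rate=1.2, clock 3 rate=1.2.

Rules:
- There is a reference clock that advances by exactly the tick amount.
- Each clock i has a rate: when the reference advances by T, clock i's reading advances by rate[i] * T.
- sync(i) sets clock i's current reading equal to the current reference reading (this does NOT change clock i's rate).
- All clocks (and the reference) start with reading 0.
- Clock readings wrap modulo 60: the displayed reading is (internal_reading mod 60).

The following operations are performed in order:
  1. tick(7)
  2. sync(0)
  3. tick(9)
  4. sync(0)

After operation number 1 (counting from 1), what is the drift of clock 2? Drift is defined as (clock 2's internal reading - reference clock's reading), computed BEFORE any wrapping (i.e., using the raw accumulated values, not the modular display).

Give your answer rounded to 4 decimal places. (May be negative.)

Answer: 1.4000

Derivation:
After op 1 tick(7): ref=7.0000 raw=[14.0000 8.7500 8.4000 8.4000]
Drift of clock 2 after op 1: 8.4000 - 7.0000 = 1.4000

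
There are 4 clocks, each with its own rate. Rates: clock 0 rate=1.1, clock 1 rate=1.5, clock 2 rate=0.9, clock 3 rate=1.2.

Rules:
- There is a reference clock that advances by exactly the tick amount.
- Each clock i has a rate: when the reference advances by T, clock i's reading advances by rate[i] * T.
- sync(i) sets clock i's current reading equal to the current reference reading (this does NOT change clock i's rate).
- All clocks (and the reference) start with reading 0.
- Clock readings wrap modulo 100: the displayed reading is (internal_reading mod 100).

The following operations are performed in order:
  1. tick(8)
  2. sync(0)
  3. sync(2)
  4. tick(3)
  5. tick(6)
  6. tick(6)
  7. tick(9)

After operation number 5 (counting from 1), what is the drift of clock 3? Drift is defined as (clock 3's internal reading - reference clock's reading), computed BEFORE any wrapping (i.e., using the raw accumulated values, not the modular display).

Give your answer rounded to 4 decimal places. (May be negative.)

Answer: 3.4000

Derivation:
After op 1 tick(8): ref=8.0000 raw=[8.8000 12.0000 7.2000 9.6000]
After op 2 sync(0): ref=8.0000 raw=[8.0000 12.0000 7.2000 9.6000]
After op 3 sync(2): ref=8.0000 raw=[8.0000 12.0000 8.0000 9.6000]
After op 4 tick(3): ref=11.0000 raw=[11.3000 16.5000 10.7000 13.2000]
After op 5 tick(6): ref=17.0000 raw=[17.9000 25.5000 16.1000 20.4000]
Drift of clock 3 after op 5: 20.4000 - 17.0000 = 3.4000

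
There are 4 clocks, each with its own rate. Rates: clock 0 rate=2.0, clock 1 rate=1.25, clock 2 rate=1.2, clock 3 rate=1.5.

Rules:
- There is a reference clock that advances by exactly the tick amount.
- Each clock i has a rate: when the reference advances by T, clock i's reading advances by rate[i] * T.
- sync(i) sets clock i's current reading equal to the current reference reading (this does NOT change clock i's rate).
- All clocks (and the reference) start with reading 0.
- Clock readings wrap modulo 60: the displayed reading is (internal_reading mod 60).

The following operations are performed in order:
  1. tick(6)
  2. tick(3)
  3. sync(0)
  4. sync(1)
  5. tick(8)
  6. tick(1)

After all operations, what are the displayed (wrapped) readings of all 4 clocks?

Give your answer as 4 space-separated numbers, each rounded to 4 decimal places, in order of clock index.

Answer: 27.0000 20.2500 21.6000 27.0000

Derivation:
After op 1 tick(6): ref=6.0000 raw=[12.0000 7.5000 7.2000 9.0000]
After op 2 tick(3): ref=9.0000 raw=[18.0000 11.2500 10.8000 13.5000]
After op 3 sync(0): ref=9.0000 raw=[9.0000 11.2500 10.8000 13.5000]
After op 4 sync(1): ref=9.0000 raw=[9.0000 9.0000 10.8000 13.5000]
After op 5 tick(8): ref=17.0000 raw=[25.0000 19.0000 20.4000 25.5000]
After op 6 tick(1): ref=18.0000 raw=[27.0000 20.2500 21.6000 27.0000]
Wrap final raw readings (mod 60): 27.0000 mod 60 = 27.0000; 20.2500 mod 60 = 20.2500; 21.6000 mod 60 = 21.6000; 27.0000 mod 60 = 27.0000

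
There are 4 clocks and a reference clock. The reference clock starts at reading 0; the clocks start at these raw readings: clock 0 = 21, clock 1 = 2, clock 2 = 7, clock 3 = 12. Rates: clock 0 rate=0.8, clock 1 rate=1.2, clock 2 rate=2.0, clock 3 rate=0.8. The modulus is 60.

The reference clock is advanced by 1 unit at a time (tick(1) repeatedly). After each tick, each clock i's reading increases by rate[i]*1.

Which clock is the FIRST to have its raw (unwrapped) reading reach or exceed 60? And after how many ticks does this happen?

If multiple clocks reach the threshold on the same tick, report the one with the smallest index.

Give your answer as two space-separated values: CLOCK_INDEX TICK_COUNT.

Answer: 2 27

Derivation:
clock 0: start=21, rate=0.8, needs 60-21 = 39; ticks = ceil(39/0.8) = ceil(48.7500) = 49; reading at tick 49 = 21 + 0.8*49 = 60.2000
clock 1: start=2, rate=1.2, needs 60-2 = 58; ticks = ceil(58/1.2) = ceil(48.3333) = 49; reading at tick 49 = 2 + 1.2*49 = 60.8000
clock 2: start=7, rate=2.0, needs 60-7 = 53; ticks = ceil(53/2.0) = ceil(26.5000) = 27; reading at tick 27 = 7 + 2.0*27 = 61.0000
clock 3: start=12, rate=0.8, needs 60-12 = 48; ticks = ceil(48/0.8) = ceil(60.0000) = 60; reading at tick 60 = 12 + 0.8*60 = 60.0000
Minimum tick count = 27; winners = [2]; smallest index = 2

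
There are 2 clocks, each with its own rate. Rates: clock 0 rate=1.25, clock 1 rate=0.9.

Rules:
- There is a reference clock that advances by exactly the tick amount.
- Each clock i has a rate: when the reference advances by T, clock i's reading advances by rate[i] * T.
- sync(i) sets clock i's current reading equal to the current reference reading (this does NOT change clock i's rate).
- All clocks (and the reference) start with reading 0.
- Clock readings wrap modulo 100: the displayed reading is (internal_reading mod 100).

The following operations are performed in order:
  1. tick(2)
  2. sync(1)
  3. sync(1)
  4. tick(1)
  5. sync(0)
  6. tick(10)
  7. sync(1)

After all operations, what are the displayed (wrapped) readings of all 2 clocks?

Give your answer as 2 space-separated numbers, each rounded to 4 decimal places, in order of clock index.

Answer: 15.5000 13.0000

Derivation:
After op 1 tick(2): ref=2.0000 raw=[2.5000 1.8000]
After op 2 sync(1): ref=2.0000 raw=[2.5000 2.0000]
After op 3 sync(1): ref=2.0000 raw=[2.5000 2.0000]
After op 4 tick(1): ref=3.0000 raw=[3.7500 2.9000]
After op 5 sync(0): ref=3.0000 raw=[3.0000 2.9000]
After op 6 tick(10): ref=13.0000 raw=[15.5000 11.9000]
After op 7 sync(1): ref=13.0000 raw=[15.5000 13.0000]
Wrap final raw readings (mod 100): 15.5000 mod 100 = 15.5000; 13.0000 mod 100 = 13.0000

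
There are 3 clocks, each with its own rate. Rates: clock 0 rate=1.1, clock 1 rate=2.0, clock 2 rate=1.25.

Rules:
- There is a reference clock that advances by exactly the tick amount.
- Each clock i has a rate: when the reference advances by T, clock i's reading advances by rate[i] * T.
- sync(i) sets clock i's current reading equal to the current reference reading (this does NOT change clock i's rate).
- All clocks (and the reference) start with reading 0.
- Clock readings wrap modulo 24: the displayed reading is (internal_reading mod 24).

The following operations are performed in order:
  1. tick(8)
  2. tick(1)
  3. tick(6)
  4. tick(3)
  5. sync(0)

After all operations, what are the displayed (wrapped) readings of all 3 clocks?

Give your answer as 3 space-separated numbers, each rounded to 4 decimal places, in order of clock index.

After op 1 tick(8): ref=8.0000 raw=[8.8000 16.0000 10.0000]
After op 2 tick(1): ref=9.0000 raw=[9.9000 18.0000 11.2500]
After op 3 tick(6): ref=15.0000 raw=[16.5000 30.0000 18.7500]
After op 4 tick(3): ref=18.0000 raw=[19.8000 36.0000 22.5000]
After op 5 sync(0): ref=18.0000 raw=[18.0000 36.0000 22.5000]
Wrap final raw readings (mod 24): 18.0000 mod 24 = 18.0000; 36.0000 mod 24 = 12.0000; 22.5000 mod 24 = 22.5000

Answer: 18.0000 12.0000 22.5000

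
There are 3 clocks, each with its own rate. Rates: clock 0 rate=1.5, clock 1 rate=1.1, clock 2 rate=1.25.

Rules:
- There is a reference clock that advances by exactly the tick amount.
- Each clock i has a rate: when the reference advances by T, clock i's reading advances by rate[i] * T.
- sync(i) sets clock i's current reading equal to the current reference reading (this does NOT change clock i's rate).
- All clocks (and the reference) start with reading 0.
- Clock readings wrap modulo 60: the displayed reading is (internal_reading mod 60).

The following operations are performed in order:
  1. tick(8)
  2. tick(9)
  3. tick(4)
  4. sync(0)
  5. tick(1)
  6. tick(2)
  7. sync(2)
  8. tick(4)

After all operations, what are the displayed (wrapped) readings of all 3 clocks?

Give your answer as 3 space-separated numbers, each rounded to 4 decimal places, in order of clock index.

Answer: 31.5000 30.8000 29.0000

Derivation:
After op 1 tick(8): ref=8.0000 raw=[12.0000 8.8000 10.0000]
After op 2 tick(9): ref=17.0000 raw=[25.5000 18.7000 21.2500]
After op 3 tick(4): ref=21.0000 raw=[31.5000 23.1000 26.2500]
After op 4 sync(0): ref=21.0000 raw=[21.0000 23.1000 26.2500]
After op 5 tick(1): ref=22.0000 raw=[22.5000 24.2000 27.5000]
After op 6 tick(2): ref=24.0000 raw=[25.5000 26.4000 30.0000]
After op 7 sync(2): ref=24.0000 raw=[25.5000 26.4000 24.0000]
After op 8 tick(4): ref=28.0000 raw=[31.5000 30.8000 29.0000]
Wrap final raw readings (mod 60): 31.5000 mod 60 = 31.5000; 30.8000 mod 60 = 30.8000; 29.0000 mod 60 = 29.0000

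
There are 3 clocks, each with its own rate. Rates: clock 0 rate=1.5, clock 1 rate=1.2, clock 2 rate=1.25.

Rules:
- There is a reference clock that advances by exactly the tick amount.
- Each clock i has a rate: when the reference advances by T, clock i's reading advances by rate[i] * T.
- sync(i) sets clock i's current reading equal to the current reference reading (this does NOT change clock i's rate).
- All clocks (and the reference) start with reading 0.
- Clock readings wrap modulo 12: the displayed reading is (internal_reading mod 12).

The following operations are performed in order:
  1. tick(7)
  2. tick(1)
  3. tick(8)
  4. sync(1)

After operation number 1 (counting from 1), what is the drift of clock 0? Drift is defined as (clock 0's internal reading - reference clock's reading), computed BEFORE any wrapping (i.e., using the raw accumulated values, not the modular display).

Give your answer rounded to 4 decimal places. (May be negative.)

After op 1 tick(7): ref=7.0000 raw=[10.5000 8.4000 8.7500]
Drift of clock 0 after op 1: 10.5000 - 7.0000 = 3.5000

Answer: 3.5000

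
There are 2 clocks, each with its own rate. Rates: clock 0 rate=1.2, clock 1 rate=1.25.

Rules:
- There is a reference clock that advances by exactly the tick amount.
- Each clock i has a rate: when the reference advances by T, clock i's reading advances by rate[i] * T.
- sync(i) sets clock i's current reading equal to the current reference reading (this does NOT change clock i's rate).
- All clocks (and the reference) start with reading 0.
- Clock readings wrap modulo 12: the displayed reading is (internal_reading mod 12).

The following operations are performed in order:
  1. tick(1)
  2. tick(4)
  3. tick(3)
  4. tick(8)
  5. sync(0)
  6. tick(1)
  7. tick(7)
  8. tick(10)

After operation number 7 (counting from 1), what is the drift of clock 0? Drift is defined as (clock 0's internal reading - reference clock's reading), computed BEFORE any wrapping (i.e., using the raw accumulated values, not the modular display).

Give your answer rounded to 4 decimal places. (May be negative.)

After op 1 tick(1): ref=1.0000 raw=[1.2000 1.2500]
After op 2 tick(4): ref=5.0000 raw=[6.0000 6.2500]
After op 3 tick(3): ref=8.0000 raw=[9.6000 10.0000]
After op 4 tick(8): ref=16.0000 raw=[19.2000 20.0000]
After op 5 sync(0): ref=16.0000 raw=[16.0000 20.0000]
After op 6 tick(1): ref=17.0000 raw=[17.2000 21.2500]
After op 7 tick(7): ref=24.0000 raw=[25.6000 30.0000]
Drift of clock 0 after op 7: 25.6000 - 24.0000 = 1.6000

Answer: 1.6000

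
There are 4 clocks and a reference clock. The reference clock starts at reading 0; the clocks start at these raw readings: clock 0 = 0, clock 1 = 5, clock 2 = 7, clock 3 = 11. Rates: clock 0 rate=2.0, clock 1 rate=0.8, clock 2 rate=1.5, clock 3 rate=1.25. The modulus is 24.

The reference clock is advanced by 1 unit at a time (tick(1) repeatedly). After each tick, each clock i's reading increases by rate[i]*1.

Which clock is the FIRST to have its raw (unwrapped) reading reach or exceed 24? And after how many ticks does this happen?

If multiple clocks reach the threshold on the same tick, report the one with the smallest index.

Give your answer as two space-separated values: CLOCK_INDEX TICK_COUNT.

Answer: 3 11

Derivation:
clock 0: start=0, rate=2.0, needs 24-0 = 24; ticks = ceil(24/2.0) = ceil(12.0000) = 12; reading at tick 12 = 0 + 2.0*12 = 24.0000
clock 1: start=5, rate=0.8, needs 24-5 = 19; ticks = ceil(19/0.8) = ceil(23.7500) = 24; reading at tick 24 = 5 + 0.8*24 = 24.2000
clock 2: start=7, rate=1.5, needs 24-7 = 17; ticks = ceil(17/1.5) = ceil(11.3333) = 12; reading at tick 12 = 7 + 1.5*12 = 25.0000
clock 3: start=11, rate=1.25, needs 24-11 = 13; ticks = ceil(13/1.25) = ceil(10.4000) = 11; reading at tick 11 = 11 + 1.25*11 = 24.7500
Minimum tick count = 11; winners = [3]; smallest index = 3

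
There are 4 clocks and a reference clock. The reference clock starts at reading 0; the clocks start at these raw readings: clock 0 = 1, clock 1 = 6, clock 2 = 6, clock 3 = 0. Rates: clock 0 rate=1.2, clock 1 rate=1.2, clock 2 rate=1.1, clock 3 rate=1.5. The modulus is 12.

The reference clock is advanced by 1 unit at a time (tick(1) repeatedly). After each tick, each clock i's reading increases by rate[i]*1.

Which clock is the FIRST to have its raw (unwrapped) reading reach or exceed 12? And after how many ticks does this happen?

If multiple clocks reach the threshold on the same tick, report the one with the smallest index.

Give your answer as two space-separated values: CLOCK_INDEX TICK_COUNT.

Answer: 1 5

Derivation:
clock 0: start=1, rate=1.2, needs 12-1 = 11; ticks = ceil(11/1.2) = ceil(9.1667) = 10; reading at tick 10 = 1 + 1.2*10 = 13.0000
clock 1: start=6, rate=1.2, needs 12-6 = 6; ticks = ceil(6/1.2) = ceil(5.0000) = 5; reading at tick 5 = 6 + 1.2*5 = 12.0000
clock 2: start=6, rate=1.1, needs 12-6 = 6; ticks = ceil(6/1.1) = ceil(5.4545) = 6; reading at tick 6 = 6 + 1.1*6 = 12.6000
clock 3: start=0, rate=1.5, needs 12-0 = 12; ticks = ceil(12/1.5) = ceil(8.0000) = 8; reading at tick 8 = 0 + 1.5*8 = 12.0000
Minimum tick count = 5; winners = [1]; smallest index = 1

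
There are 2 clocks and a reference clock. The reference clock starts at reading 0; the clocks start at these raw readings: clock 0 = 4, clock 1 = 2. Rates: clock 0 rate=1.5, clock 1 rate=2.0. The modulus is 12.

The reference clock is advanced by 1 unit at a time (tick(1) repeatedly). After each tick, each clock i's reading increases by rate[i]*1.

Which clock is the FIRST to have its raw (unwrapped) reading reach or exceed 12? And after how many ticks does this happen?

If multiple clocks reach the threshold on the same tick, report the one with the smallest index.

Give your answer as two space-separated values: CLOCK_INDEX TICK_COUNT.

Answer: 1 5

Derivation:
clock 0: start=4, rate=1.5, needs 12-4 = 8; ticks = ceil(8/1.5) = ceil(5.3333) = 6; reading at tick 6 = 4 + 1.5*6 = 13.0000
clock 1: start=2, rate=2.0, needs 12-2 = 10; ticks = ceil(10/2.0) = ceil(5.0000) = 5; reading at tick 5 = 2 + 2.0*5 = 12.0000
Minimum tick count = 5; winners = [1]; smallest index = 1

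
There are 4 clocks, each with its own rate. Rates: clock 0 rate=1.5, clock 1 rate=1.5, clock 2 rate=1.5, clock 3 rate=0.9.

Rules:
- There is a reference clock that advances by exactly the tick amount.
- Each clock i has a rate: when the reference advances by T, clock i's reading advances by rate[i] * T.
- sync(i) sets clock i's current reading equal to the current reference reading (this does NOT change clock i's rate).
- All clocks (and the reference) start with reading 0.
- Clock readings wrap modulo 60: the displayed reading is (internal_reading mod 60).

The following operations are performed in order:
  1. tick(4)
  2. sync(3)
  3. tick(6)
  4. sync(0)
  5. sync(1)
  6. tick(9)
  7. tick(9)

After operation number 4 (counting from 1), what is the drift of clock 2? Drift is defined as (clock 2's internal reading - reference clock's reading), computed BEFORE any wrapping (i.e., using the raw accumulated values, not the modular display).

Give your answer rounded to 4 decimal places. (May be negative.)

Answer: 5.0000

Derivation:
After op 1 tick(4): ref=4.0000 raw=[6.0000 6.0000 6.0000 3.6000]
After op 2 sync(3): ref=4.0000 raw=[6.0000 6.0000 6.0000 4.0000]
After op 3 tick(6): ref=10.0000 raw=[15.0000 15.0000 15.0000 9.4000]
After op 4 sync(0): ref=10.0000 raw=[10.0000 15.0000 15.0000 9.4000]
Drift of clock 2 after op 4: 15.0000 - 10.0000 = 5.0000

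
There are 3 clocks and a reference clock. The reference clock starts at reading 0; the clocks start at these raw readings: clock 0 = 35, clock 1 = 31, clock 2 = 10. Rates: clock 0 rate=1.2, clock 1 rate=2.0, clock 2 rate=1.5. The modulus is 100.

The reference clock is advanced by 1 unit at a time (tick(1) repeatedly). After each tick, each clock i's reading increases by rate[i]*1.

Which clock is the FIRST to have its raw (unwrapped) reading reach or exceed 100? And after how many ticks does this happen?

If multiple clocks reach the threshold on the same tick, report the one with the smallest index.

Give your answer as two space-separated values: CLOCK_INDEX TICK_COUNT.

clock 0: start=35, rate=1.2, needs 100-35 = 65; ticks = ceil(65/1.2) = ceil(54.1667) = 55; reading at tick 55 = 35 + 1.2*55 = 101.0000
clock 1: start=31, rate=2.0, needs 100-31 = 69; ticks = ceil(69/2.0) = ceil(34.5000) = 35; reading at tick 35 = 31 + 2.0*35 = 101.0000
clock 2: start=10, rate=1.5, needs 100-10 = 90; ticks = ceil(90/1.5) = ceil(60.0000) = 60; reading at tick 60 = 10 + 1.5*60 = 100.0000
Minimum tick count = 35; winners = [1]; smallest index = 1

Answer: 1 35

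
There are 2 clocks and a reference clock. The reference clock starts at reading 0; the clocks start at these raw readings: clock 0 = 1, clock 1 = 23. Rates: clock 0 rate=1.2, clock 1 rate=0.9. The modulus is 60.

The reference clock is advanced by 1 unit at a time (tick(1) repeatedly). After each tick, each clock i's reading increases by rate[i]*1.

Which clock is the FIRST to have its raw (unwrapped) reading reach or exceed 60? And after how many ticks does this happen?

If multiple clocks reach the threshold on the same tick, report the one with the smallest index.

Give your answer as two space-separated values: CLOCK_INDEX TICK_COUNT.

clock 0: start=1, rate=1.2, needs 60-1 = 59; ticks = ceil(59/1.2) = ceil(49.1667) = 50; reading at tick 50 = 1 + 1.2*50 = 61.0000
clock 1: start=23, rate=0.9, needs 60-23 = 37; ticks = ceil(37/0.9) = ceil(41.1111) = 42; reading at tick 42 = 23 + 0.9*42 = 60.8000
Minimum tick count = 42; winners = [1]; smallest index = 1

Answer: 1 42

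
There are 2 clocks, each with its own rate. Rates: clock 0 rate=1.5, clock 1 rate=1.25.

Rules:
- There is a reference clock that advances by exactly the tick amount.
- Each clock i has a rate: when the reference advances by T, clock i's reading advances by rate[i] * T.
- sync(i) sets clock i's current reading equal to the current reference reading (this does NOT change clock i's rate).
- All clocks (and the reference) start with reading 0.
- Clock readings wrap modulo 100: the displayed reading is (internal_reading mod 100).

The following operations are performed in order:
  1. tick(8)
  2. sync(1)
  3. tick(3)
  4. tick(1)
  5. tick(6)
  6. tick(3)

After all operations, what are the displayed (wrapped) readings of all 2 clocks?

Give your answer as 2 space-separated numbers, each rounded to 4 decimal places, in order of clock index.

After op 1 tick(8): ref=8.0000 raw=[12.0000 10.0000]
After op 2 sync(1): ref=8.0000 raw=[12.0000 8.0000]
After op 3 tick(3): ref=11.0000 raw=[16.5000 11.7500]
After op 4 tick(1): ref=12.0000 raw=[18.0000 13.0000]
After op 5 tick(6): ref=18.0000 raw=[27.0000 20.5000]
After op 6 tick(3): ref=21.0000 raw=[31.5000 24.2500]
Wrap final raw readings (mod 100): 31.5000 mod 100 = 31.5000; 24.2500 mod 100 = 24.2500

Answer: 31.5000 24.2500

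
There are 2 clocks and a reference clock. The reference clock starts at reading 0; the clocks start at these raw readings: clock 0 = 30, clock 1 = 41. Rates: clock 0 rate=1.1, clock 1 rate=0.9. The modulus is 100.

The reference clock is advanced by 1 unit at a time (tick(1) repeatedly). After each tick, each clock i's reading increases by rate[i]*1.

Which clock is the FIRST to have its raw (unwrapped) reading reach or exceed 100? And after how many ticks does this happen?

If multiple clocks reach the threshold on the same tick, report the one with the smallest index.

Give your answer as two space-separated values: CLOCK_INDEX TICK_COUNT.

clock 0: start=30, rate=1.1, needs 100-30 = 70; ticks = ceil(70/1.1) = ceil(63.6364) = 64; reading at tick 64 = 30 + 1.1*64 = 100.4000
clock 1: start=41, rate=0.9, needs 100-41 = 59; ticks = ceil(59/0.9) = ceil(65.5556) = 66; reading at tick 66 = 41 + 0.9*66 = 100.4000
Minimum tick count = 64; winners = [0]; smallest index = 0

Answer: 0 64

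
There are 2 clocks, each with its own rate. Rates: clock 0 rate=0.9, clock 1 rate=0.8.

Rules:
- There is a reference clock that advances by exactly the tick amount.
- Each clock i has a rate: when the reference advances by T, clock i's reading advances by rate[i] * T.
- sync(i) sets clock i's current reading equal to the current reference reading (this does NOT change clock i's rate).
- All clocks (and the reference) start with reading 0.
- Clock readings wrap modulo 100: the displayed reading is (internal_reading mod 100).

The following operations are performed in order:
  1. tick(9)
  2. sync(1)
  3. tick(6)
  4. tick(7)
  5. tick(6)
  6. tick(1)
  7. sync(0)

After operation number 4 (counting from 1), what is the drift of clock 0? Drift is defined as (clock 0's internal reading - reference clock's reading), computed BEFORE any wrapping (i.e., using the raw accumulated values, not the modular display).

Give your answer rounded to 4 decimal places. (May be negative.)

Answer: -2.2000

Derivation:
After op 1 tick(9): ref=9.0000 raw=[8.1000 7.2000]
After op 2 sync(1): ref=9.0000 raw=[8.1000 9.0000]
After op 3 tick(6): ref=15.0000 raw=[13.5000 13.8000]
After op 4 tick(7): ref=22.0000 raw=[19.8000 19.4000]
Drift of clock 0 after op 4: 19.8000 - 22.0000 = -2.2000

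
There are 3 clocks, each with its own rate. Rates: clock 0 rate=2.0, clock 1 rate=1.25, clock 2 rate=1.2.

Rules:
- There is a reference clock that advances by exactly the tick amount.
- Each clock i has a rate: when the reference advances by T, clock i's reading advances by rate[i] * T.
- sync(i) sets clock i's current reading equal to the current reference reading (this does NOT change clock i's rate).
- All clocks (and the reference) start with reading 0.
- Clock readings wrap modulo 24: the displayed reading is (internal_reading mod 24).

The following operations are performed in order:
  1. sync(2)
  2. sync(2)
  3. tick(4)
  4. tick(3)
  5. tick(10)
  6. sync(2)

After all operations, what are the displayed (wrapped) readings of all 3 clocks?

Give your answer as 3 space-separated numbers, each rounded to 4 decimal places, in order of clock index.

After op 1 sync(2): ref=0.0000 raw=[0.0000 0.0000 0.0000]
After op 2 sync(2): ref=0.0000 raw=[0.0000 0.0000 0.0000]
After op 3 tick(4): ref=4.0000 raw=[8.0000 5.0000 4.8000]
After op 4 tick(3): ref=7.0000 raw=[14.0000 8.7500 8.4000]
After op 5 tick(10): ref=17.0000 raw=[34.0000 21.2500 20.4000]
After op 6 sync(2): ref=17.0000 raw=[34.0000 21.2500 17.0000]
Wrap final raw readings (mod 24): 34.0000 mod 24 = 10.0000; 21.2500 mod 24 = 21.2500; 17.0000 mod 24 = 17.0000

Answer: 10.0000 21.2500 17.0000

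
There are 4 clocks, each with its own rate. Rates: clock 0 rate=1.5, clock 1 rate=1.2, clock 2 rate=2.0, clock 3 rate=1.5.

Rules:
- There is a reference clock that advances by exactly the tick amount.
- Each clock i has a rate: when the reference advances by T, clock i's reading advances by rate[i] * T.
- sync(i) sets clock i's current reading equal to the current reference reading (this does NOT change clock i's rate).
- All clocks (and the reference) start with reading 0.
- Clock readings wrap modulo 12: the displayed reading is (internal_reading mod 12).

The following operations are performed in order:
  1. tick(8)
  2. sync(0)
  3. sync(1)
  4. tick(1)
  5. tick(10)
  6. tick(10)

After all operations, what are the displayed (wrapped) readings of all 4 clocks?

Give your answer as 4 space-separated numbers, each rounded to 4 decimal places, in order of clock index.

Answer: 3.5000 9.2000 10.0000 7.5000

Derivation:
After op 1 tick(8): ref=8.0000 raw=[12.0000 9.6000 16.0000 12.0000]
After op 2 sync(0): ref=8.0000 raw=[8.0000 9.6000 16.0000 12.0000]
After op 3 sync(1): ref=8.0000 raw=[8.0000 8.0000 16.0000 12.0000]
After op 4 tick(1): ref=9.0000 raw=[9.5000 9.2000 18.0000 13.5000]
After op 5 tick(10): ref=19.0000 raw=[24.5000 21.2000 38.0000 28.5000]
After op 6 tick(10): ref=29.0000 raw=[39.5000 33.2000 58.0000 43.5000]
Wrap final raw readings (mod 12): 39.5000 mod 12 = 3.5000; 33.2000 mod 12 = 9.2000; 58.0000 mod 12 = 10.0000; 43.5000 mod 12 = 7.5000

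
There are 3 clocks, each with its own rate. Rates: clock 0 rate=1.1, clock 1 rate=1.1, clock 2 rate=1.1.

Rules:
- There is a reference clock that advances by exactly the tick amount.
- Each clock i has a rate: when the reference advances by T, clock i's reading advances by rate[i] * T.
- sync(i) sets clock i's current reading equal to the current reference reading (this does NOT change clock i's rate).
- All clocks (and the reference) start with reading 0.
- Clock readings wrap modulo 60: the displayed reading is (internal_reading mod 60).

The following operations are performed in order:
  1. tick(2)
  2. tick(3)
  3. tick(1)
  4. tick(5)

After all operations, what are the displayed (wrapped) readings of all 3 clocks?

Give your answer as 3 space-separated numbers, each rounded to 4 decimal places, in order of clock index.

After op 1 tick(2): ref=2.0000 raw=[2.2000 2.2000 2.2000]
After op 2 tick(3): ref=5.0000 raw=[5.5000 5.5000 5.5000]
After op 3 tick(1): ref=6.0000 raw=[6.6000 6.6000 6.6000]
After op 4 tick(5): ref=11.0000 raw=[12.1000 12.1000 12.1000]
Wrap final raw readings (mod 60): 12.1000 mod 60 = 12.1000; 12.1000 mod 60 = 12.1000; 12.1000 mod 60 = 12.1000

Answer: 12.1000 12.1000 12.1000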